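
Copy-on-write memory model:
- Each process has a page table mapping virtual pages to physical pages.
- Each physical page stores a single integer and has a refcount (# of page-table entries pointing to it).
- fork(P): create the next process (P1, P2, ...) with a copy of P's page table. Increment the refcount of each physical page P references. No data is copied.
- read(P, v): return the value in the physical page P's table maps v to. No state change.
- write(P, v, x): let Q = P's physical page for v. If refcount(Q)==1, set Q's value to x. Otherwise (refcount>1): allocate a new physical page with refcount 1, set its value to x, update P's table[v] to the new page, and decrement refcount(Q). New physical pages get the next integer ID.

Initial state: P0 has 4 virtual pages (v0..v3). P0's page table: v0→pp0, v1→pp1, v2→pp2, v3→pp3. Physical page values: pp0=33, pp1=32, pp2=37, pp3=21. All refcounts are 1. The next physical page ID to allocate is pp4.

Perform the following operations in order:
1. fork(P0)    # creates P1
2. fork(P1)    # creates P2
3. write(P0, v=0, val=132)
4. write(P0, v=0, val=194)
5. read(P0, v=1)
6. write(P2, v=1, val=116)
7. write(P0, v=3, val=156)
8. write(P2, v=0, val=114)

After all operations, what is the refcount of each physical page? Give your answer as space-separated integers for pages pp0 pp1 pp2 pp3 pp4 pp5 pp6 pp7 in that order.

Op 1: fork(P0) -> P1. 4 ppages; refcounts: pp0:2 pp1:2 pp2:2 pp3:2
Op 2: fork(P1) -> P2. 4 ppages; refcounts: pp0:3 pp1:3 pp2:3 pp3:3
Op 3: write(P0, v0, 132). refcount(pp0)=3>1 -> COPY to pp4. 5 ppages; refcounts: pp0:2 pp1:3 pp2:3 pp3:3 pp4:1
Op 4: write(P0, v0, 194). refcount(pp4)=1 -> write in place. 5 ppages; refcounts: pp0:2 pp1:3 pp2:3 pp3:3 pp4:1
Op 5: read(P0, v1) -> 32. No state change.
Op 6: write(P2, v1, 116). refcount(pp1)=3>1 -> COPY to pp5. 6 ppages; refcounts: pp0:2 pp1:2 pp2:3 pp3:3 pp4:1 pp5:1
Op 7: write(P0, v3, 156). refcount(pp3)=3>1 -> COPY to pp6. 7 ppages; refcounts: pp0:2 pp1:2 pp2:3 pp3:2 pp4:1 pp5:1 pp6:1
Op 8: write(P2, v0, 114). refcount(pp0)=2>1 -> COPY to pp7. 8 ppages; refcounts: pp0:1 pp1:2 pp2:3 pp3:2 pp4:1 pp5:1 pp6:1 pp7:1

Answer: 1 2 3 2 1 1 1 1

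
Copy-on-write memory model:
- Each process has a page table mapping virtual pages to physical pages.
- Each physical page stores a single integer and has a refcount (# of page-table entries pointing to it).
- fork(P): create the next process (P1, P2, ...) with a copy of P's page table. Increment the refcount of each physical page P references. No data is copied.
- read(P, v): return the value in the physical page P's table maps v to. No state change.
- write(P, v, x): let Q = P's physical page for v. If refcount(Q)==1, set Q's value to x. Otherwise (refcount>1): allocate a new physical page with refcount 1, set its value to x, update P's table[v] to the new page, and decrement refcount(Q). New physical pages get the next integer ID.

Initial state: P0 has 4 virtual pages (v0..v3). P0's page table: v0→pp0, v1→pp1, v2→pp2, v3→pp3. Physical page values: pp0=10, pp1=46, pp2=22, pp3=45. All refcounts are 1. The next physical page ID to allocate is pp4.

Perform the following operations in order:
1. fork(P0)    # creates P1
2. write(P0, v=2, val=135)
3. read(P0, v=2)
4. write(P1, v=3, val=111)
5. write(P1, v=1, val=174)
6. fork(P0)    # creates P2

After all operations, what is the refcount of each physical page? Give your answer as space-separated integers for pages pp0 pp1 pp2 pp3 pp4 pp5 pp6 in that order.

Op 1: fork(P0) -> P1. 4 ppages; refcounts: pp0:2 pp1:2 pp2:2 pp3:2
Op 2: write(P0, v2, 135). refcount(pp2)=2>1 -> COPY to pp4. 5 ppages; refcounts: pp0:2 pp1:2 pp2:1 pp3:2 pp4:1
Op 3: read(P0, v2) -> 135. No state change.
Op 4: write(P1, v3, 111). refcount(pp3)=2>1 -> COPY to pp5. 6 ppages; refcounts: pp0:2 pp1:2 pp2:1 pp3:1 pp4:1 pp5:1
Op 5: write(P1, v1, 174). refcount(pp1)=2>1 -> COPY to pp6. 7 ppages; refcounts: pp0:2 pp1:1 pp2:1 pp3:1 pp4:1 pp5:1 pp6:1
Op 6: fork(P0) -> P2. 7 ppages; refcounts: pp0:3 pp1:2 pp2:1 pp3:2 pp4:2 pp5:1 pp6:1

Answer: 3 2 1 2 2 1 1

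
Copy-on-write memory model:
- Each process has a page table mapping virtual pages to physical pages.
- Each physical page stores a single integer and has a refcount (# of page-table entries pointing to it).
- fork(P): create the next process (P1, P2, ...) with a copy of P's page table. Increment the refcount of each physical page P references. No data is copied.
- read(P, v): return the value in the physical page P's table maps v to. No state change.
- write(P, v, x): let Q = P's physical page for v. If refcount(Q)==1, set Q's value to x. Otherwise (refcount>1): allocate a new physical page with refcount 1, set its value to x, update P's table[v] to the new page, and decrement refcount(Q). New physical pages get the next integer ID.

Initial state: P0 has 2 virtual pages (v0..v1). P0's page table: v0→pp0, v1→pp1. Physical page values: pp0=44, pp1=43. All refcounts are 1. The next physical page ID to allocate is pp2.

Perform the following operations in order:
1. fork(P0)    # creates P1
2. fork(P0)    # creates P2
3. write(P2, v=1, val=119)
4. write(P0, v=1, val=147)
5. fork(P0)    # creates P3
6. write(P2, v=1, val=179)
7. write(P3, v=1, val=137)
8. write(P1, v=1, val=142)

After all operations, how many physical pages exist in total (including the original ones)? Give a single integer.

Answer: 5

Derivation:
Op 1: fork(P0) -> P1. 2 ppages; refcounts: pp0:2 pp1:2
Op 2: fork(P0) -> P2. 2 ppages; refcounts: pp0:3 pp1:3
Op 3: write(P2, v1, 119). refcount(pp1)=3>1 -> COPY to pp2. 3 ppages; refcounts: pp0:3 pp1:2 pp2:1
Op 4: write(P0, v1, 147). refcount(pp1)=2>1 -> COPY to pp3. 4 ppages; refcounts: pp0:3 pp1:1 pp2:1 pp3:1
Op 5: fork(P0) -> P3. 4 ppages; refcounts: pp0:4 pp1:1 pp2:1 pp3:2
Op 6: write(P2, v1, 179). refcount(pp2)=1 -> write in place. 4 ppages; refcounts: pp0:4 pp1:1 pp2:1 pp3:2
Op 7: write(P3, v1, 137). refcount(pp3)=2>1 -> COPY to pp4. 5 ppages; refcounts: pp0:4 pp1:1 pp2:1 pp3:1 pp4:1
Op 8: write(P1, v1, 142). refcount(pp1)=1 -> write in place. 5 ppages; refcounts: pp0:4 pp1:1 pp2:1 pp3:1 pp4:1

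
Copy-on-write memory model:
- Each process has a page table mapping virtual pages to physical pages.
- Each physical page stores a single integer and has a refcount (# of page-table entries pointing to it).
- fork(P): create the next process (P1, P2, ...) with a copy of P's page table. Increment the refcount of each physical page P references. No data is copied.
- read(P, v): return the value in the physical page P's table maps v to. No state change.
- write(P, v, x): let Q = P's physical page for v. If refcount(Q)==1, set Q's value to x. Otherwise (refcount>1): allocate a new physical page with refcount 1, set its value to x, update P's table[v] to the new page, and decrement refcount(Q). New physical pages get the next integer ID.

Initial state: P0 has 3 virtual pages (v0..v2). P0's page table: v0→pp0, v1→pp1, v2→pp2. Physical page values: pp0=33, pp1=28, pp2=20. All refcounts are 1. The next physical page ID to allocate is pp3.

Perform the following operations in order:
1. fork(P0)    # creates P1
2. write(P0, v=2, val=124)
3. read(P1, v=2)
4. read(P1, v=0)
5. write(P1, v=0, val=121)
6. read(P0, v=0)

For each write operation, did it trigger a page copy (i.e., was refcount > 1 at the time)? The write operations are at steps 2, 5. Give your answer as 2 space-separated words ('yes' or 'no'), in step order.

Op 1: fork(P0) -> P1. 3 ppages; refcounts: pp0:2 pp1:2 pp2:2
Op 2: write(P0, v2, 124). refcount(pp2)=2>1 -> COPY to pp3. 4 ppages; refcounts: pp0:2 pp1:2 pp2:1 pp3:1
Op 3: read(P1, v2) -> 20. No state change.
Op 4: read(P1, v0) -> 33. No state change.
Op 5: write(P1, v0, 121). refcount(pp0)=2>1 -> COPY to pp4. 5 ppages; refcounts: pp0:1 pp1:2 pp2:1 pp3:1 pp4:1
Op 6: read(P0, v0) -> 33. No state change.

yes yes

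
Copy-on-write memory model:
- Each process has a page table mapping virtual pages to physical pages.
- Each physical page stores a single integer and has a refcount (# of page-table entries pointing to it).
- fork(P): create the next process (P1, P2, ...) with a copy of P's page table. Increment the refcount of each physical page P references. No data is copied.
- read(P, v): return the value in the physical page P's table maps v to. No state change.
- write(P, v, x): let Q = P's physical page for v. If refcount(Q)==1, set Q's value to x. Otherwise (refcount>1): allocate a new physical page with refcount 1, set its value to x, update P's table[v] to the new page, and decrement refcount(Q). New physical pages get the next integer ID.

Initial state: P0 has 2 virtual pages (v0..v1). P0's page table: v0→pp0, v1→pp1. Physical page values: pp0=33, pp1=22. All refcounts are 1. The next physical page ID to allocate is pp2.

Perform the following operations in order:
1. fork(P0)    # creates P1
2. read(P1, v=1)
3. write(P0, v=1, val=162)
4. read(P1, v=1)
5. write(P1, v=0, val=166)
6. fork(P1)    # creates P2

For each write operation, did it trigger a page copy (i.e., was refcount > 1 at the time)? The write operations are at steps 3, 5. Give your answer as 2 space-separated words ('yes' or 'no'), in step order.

Op 1: fork(P0) -> P1. 2 ppages; refcounts: pp0:2 pp1:2
Op 2: read(P1, v1) -> 22. No state change.
Op 3: write(P0, v1, 162). refcount(pp1)=2>1 -> COPY to pp2. 3 ppages; refcounts: pp0:2 pp1:1 pp2:1
Op 4: read(P1, v1) -> 22. No state change.
Op 5: write(P1, v0, 166). refcount(pp0)=2>1 -> COPY to pp3. 4 ppages; refcounts: pp0:1 pp1:1 pp2:1 pp3:1
Op 6: fork(P1) -> P2. 4 ppages; refcounts: pp0:1 pp1:2 pp2:1 pp3:2

yes yes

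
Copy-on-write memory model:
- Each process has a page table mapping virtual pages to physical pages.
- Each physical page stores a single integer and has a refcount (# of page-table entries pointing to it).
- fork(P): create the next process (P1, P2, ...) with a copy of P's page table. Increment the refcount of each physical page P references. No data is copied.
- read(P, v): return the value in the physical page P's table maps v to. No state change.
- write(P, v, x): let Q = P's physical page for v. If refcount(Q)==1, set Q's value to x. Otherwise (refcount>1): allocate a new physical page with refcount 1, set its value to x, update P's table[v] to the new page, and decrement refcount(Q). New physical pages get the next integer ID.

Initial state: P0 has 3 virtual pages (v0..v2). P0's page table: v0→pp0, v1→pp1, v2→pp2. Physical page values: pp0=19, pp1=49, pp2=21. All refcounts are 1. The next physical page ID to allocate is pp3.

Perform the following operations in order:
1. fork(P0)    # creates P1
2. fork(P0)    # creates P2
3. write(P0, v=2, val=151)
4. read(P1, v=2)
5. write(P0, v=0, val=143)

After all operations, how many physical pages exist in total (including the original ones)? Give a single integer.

Answer: 5

Derivation:
Op 1: fork(P0) -> P1. 3 ppages; refcounts: pp0:2 pp1:2 pp2:2
Op 2: fork(P0) -> P2. 3 ppages; refcounts: pp0:3 pp1:3 pp2:3
Op 3: write(P0, v2, 151). refcount(pp2)=3>1 -> COPY to pp3. 4 ppages; refcounts: pp0:3 pp1:3 pp2:2 pp3:1
Op 4: read(P1, v2) -> 21. No state change.
Op 5: write(P0, v0, 143). refcount(pp0)=3>1 -> COPY to pp4. 5 ppages; refcounts: pp0:2 pp1:3 pp2:2 pp3:1 pp4:1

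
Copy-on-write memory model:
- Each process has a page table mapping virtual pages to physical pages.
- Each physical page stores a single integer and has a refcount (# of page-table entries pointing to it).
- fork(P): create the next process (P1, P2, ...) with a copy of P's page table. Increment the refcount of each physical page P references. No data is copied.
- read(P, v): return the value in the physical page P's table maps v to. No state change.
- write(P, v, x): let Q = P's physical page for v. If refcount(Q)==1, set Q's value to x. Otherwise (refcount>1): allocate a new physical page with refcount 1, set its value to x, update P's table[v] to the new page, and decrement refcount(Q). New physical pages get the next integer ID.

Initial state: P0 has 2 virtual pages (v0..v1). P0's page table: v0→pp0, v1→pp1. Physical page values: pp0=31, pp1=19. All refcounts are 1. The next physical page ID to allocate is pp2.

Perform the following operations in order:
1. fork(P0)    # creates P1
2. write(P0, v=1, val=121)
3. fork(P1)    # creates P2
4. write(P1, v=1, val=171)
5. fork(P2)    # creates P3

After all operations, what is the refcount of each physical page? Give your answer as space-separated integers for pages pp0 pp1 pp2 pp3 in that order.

Op 1: fork(P0) -> P1. 2 ppages; refcounts: pp0:2 pp1:2
Op 2: write(P0, v1, 121). refcount(pp1)=2>1 -> COPY to pp2. 3 ppages; refcounts: pp0:2 pp1:1 pp2:1
Op 3: fork(P1) -> P2. 3 ppages; refcounts: pp0:3 pp1:2 pp2:1
Op 4: write(P1, v1, 171). refcount(pp1)=2>1 -> COPY to pp3. 4 ppages; refcounts: pp0:3 pp1:1 pp2:1 pp3:1
Op 5: fork(P2) -> P3. 4 ppages; refcounts: pp0:4 pp1:2 pp2:1 pp3:1

Answer: 4 2 1 1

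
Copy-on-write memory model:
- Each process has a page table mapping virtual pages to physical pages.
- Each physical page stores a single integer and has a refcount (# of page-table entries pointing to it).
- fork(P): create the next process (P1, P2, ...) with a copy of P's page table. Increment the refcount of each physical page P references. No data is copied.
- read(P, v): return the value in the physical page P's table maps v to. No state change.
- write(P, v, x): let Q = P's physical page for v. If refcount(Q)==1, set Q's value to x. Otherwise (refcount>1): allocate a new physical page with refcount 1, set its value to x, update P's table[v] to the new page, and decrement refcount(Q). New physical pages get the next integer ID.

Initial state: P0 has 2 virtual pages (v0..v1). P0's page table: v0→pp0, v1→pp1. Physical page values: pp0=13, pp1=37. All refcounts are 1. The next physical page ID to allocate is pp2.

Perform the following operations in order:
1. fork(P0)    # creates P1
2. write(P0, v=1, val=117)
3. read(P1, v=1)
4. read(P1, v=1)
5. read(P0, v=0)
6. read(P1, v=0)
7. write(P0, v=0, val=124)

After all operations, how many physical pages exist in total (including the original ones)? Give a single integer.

Answer: 4

Derivation:
Op 1: fork(P0) -> P1. 2 ppages; refcounts: pp0:2 pp1:2
Op 2: write(P0, v1, 117). refcount(pp1)=2>1 -> COPY to pp2. 3 ppages; refcounts: pp0:2 pp1:1 pp2:1
Op 3: read(P1, v1) -> 37. No state change.
Op 4: read(P1, v1) -> 37. No state change.
Op 5: read(P0, v0) -> 13. No state change.
Op 6: read(P1, v0) -> 13. No state change.
Op 7: write(P0, v0, 124). refcount(pp0)=2>1 -> COPY to pp3. 4 ppages; refcounts: pp0:1 pp1:1 pp2:1 pp3:1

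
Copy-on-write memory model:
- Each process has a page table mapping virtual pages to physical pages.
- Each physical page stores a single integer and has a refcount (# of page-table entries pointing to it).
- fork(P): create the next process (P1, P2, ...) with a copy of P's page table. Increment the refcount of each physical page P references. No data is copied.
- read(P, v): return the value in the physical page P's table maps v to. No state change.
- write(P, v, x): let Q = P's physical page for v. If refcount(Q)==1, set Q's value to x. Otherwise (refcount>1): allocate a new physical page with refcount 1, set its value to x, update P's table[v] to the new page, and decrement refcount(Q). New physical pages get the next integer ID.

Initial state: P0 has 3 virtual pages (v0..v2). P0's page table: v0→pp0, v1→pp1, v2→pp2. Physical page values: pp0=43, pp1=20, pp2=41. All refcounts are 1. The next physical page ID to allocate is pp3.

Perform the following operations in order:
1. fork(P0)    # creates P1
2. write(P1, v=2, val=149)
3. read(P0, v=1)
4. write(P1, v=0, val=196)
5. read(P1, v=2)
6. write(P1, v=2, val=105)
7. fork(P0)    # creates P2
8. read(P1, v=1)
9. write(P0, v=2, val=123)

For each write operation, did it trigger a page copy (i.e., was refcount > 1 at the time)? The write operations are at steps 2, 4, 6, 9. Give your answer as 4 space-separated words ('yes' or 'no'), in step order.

Op 1: fork(P0) -> P1. 3 ppages; refcounts: pp0:2 pp1:2 pp2:2
Op 2: write(P1, v2, 149). refcount(pp2)=2>1 -> COPY to pp3. 4 ppages; refcounts: pp0:2 pp1:2 pp2:1 pp3:1
Op 3: read(P0, v1) -> 20. No state change.
Op 4: write(P1, v0, 196). refcount(pp0)=2>1 -> COPY to pp4. 5 ppages; refcounts: pp0:1 pp1:2 pp2:1 pp3:1 pp4:1
Op 5: read(P1, v2) -> 149. No state change.
Op 6: write(P1, v2, 105). refcount(pp3)=1 -> write in place. 5 ppages; refcounts: pp0:1 pp1:2 pp2:1 pp3:1 pp4:1
Op 7: fork(P0) -> P2. 5 ppages; refcounts: pp0:2 pp1:3 pp2:2 pp3:1 pp4:1
Op 8: read(P1, v1) -> 20. No state change.
Op 9: write(P0, v2, 123). refcount(pp2)=2>1 -> COPY to pp5. 6 ppages; refcounts: pp0:2 pp1:3 pp2:1 pp3:1 pp4:1 pp5:1

yes yes no yes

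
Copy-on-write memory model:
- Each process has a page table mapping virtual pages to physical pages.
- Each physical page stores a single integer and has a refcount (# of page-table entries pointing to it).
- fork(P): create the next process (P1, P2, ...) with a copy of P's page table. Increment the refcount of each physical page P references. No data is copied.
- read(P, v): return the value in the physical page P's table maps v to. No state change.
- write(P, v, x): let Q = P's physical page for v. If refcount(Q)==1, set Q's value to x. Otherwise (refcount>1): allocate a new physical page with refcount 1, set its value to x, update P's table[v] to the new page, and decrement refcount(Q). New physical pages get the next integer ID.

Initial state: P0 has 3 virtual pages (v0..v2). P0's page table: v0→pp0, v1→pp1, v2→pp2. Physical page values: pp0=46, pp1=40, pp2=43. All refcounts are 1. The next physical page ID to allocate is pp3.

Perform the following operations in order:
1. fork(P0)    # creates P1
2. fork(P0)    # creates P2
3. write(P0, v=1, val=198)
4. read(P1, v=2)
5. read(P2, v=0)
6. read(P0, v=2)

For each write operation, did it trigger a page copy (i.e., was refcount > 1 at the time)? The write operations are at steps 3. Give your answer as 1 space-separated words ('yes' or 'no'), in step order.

Op 1: fork(P0) -> P1. 3 ppages; refcounts: pp0:2 pp1:2 pp2:2
Op 2: fork(P0) -> P2. 3 ppages; refcounts: pp0:3 pp1:3 pp2:3
Op 3: write(P0, v1, 198). refcount(pp1)=3>1 -> COPY to pp3. 4 ppages; refcounts: pp0:3 pp1:2 pp2:3 pp3:1
Op 4: read(P1, v2) -> 43. No state change.
Op 5: read(P2, v0) -> 46. No state change.
Op 6: read(P0, v2) -> 43. No state change.

yes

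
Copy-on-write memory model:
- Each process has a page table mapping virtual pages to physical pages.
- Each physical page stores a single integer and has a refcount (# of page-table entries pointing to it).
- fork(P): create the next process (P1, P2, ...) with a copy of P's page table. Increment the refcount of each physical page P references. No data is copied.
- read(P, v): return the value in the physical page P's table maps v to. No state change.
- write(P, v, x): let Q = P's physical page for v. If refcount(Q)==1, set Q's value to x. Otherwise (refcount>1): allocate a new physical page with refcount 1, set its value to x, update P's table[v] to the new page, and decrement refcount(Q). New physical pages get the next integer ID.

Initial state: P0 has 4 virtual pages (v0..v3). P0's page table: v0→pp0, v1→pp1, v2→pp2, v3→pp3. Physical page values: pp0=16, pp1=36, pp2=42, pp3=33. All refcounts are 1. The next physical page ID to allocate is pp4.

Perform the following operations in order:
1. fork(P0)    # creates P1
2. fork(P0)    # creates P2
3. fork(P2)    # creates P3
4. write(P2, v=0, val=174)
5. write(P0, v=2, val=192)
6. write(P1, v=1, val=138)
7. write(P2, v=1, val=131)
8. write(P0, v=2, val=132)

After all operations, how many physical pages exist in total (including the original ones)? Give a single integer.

Op 1: fork(P0) -> P1. 4 ppages; refcounts: pp0:2 pp1:2 pp2:2 pp3:2
Op 2: fork(P0) -> P2. 4 ppages; refcounts: pp0:3 pp1:3 pp2:3 pp3:3
Op 3: fork(P2) -> P3. 4 ppages; refcounts: pp0:4 pp1:4 pp2:4 pp3:4
Op 4: write(P2, v0, 174). refcount(pp0)=4>1 -> COPY to pp4. 5 ppages; refcounts: pp0:3 pp1:4 pp2:4 pp3:4 pp4:1
Op 5: write(P0, v2, 192). refcount(pp2)=4>1 -> COPY to pp5. 6 ppages; refcounts: pp0:3 pp1:4 pp2:3 pp3:4 pp4:1 pp5:1
Op 6: write(P1, v1, 138). refcount(pp1)=4>1 -> COPY to pp6. 7 ppages; refcounts: pp0:3 pp1:3 pp2:3 pp3:4 pp4:1 pp5:1 pp6:1
Op 7: write(P2, v1, 131). refcount(pp1)=3>1 -> COPY to pp7. 8 ppages; refcounts: pp0:3 pp1:2 pp2:3 pp3:4 pp4:1 pp5:1 pp6:1 pp7:1
Op 8: write(P0, v2, 132). refcount(pp5)=1 -> write in place. 8 ppages; refcounts: pp0:3 pp1:2 pp2:3 pp3:4 pp4:1 pp5:1 pp6:1 pp7:1

Answer: 8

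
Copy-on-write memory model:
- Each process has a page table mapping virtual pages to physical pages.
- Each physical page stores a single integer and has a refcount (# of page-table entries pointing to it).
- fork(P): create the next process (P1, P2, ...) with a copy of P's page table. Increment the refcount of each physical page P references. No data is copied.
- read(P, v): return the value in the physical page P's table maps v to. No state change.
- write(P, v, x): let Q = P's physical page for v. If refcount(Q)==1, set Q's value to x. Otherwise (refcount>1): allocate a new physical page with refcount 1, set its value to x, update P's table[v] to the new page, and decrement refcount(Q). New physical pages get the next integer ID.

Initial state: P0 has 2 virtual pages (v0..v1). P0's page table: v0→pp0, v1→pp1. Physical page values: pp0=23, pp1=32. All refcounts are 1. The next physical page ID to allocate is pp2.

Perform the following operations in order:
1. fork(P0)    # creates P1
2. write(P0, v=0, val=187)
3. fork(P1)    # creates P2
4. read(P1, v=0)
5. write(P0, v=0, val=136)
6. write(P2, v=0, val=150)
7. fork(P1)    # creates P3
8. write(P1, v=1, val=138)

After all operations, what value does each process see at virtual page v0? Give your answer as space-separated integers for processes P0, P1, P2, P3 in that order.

Op 1: fork(P0) -> P1. 2 ppages; refcounts: pp0:2 pp1:2
Op 2: write(P0, v0, 187). refcount(pp0)=2>1 -> COPY to pp2. 3 ppages; refcounts: pp0:1 pp1:2 pp2:1
Op 3: fork(P1) -> P2. 3 ppages; refcounts: pp0:2 pp1:3 pp2:1
Op 4: read(P1, v0) -> 23. No state change.
Op 5: write(P0, v0, 136). refcount(pp2)=1 -> write in place. 3 ppages; refcounts: pp0:2 pp1:3 pp2:1
Op 6: write(P2, v0, 150). refcount(pp0)=2>1 -> COPY to pp3. 4 ppages; refcounts: pp0:1 pp1:3 pp2:1 pp3:1
Op 7: fork(P1) -> P3. 4 ppages; refcounts: pp0:2 pp1:4 pp2:1 pp3:1
Op 8: write(P1, v1, 138). refcount(pp1)=4>1 -> COPY to pp4. 5 ppages; refcounts: pp0:2 pp1:3 pp2:1 pp3:1 pp4:1
P0: v0 -> pp2 = 136
P1: v0 -> pp0 = 23
P2: v0 -> pp3 = 150
P3: v0 -> pp0 = 23

Answer: 136 23 150 23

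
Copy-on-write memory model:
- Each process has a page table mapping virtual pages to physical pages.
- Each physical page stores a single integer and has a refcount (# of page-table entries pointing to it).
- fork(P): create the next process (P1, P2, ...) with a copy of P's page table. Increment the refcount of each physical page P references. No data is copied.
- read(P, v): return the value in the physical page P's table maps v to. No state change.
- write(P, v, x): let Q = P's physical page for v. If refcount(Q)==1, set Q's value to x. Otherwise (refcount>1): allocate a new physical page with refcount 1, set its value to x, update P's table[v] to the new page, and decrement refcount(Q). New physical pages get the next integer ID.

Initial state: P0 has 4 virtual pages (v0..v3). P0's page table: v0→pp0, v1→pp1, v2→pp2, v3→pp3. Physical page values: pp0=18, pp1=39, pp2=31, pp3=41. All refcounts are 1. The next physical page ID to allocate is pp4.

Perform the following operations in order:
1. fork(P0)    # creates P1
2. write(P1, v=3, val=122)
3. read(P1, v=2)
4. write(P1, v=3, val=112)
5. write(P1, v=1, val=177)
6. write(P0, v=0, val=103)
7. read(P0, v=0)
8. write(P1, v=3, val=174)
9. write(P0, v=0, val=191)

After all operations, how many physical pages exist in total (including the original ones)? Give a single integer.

Op 1: fork(P0) -> P1. 4 ppages; refcounts: pp0:2 pp1:2 pp2:2 pp3:2
Op 2: write(P1, v3, 122). refcount(pp3)=2>1 -> COPY to pp4. 5 ppages; refcounts: pp0:2 pp1:2 pp2:2 pp3:1 pp4:1
Op 3: read(P1, v2) -> 31. No state change.
Op 4: write(P1, v3, 112). refcount(pp4)=1 -> write in place. 5 ppages; refcounts: pp0:2 pp1:2 pp2:2 pp3:1 pp4:1
Op 5: write(P1, v1, 177). refcount(pp1)=2>1 -> COPY to pp5. 6 ppages; refcounts: pp0:2 pp1:1 pp2:2 pp3:1 pp4:1 pp5:1
Op 6: write(P0, v0, 103). refcount(pp0)=2>1 -> COPY to pp6. 7 ppages; refcounts: pp0:1 pp1:1 pp2:2 pp3:1 pp4:1 pp5:1 pp6:1
Op 7: read(P0, v0) -> 103. No state change.
Op 8: write(P1, v3, 174). refcount(pp4)=1 -> write in place. 7 ppages; refcounts: pp0:1 pp1:1 pp2:2 pp3:1 pp4:1 pp5:1 pp6:1
Op 9: write(P0, v0, 191). refcount(pp6)=1 -> write in place. 7 ppages; refcounts: pp0:1 pp1:1 pp2:2 pp3:1 pp4:1 pp5:1 pp6:1

Answer: 7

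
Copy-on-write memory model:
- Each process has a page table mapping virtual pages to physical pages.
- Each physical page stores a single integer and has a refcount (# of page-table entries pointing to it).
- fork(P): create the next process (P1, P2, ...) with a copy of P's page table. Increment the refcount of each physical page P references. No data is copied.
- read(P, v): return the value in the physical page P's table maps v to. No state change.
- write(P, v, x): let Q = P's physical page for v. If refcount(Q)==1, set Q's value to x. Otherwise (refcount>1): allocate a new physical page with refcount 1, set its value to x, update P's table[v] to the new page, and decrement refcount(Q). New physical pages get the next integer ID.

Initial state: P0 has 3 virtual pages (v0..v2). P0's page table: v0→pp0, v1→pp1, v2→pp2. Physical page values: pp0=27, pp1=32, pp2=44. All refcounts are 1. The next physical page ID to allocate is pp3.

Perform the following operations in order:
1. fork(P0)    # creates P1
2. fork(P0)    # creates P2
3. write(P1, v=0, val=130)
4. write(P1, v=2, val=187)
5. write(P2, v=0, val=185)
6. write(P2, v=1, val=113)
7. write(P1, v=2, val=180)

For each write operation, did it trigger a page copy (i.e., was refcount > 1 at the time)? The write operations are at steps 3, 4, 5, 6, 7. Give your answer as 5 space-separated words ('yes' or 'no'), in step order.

Op 1: fork(P0) -> P1. 3 ppages; refcounts: pp0:2 pp1:2 pp2:2
Op 2: fork(P0) -> P2. 3 ppages; refcounts: pp0:3 pp1:3 pp2:3
Op 3: write(P1, v0, 130). refcount(pp0)=3>1 -> COPY to pp3. 4 ppages; refcounts: pp0:2 pp1:3 pp2:3 pp3:1
Op 4: write(P1, v2, 187). refcount(pp2)=3>1 -> COPY to pp4. 5 ppages; refcounts: pp0:2 pp1:3 pp2:2 pp3:1 pp4:1
Op 5: write(P2, v0, 185). refcount(pp0)=2>1 -> COPY to pp5. 6 ppages; refcounts: pp0:1 pp1:3 pp2:2 pp3:1 pp4:1 pp5:1
Op 6: write(P2, v1, 113). refcount(pp1)=3>1 -> COPY to pp6. 7 ppages; refcounts: pp0:1 pp1:2 pp2:2 pp3:1 pp4:1 pp5:1 pp6:1
Op 7: write(P1, v2, 180). refcount(pp4)=1 -> write in place. 7 ppages; refcounts: pp0:1 pp1:2 pp2:2 pp3:1 pp4:1 pp5:1 pp6:1

yes yes yes yes no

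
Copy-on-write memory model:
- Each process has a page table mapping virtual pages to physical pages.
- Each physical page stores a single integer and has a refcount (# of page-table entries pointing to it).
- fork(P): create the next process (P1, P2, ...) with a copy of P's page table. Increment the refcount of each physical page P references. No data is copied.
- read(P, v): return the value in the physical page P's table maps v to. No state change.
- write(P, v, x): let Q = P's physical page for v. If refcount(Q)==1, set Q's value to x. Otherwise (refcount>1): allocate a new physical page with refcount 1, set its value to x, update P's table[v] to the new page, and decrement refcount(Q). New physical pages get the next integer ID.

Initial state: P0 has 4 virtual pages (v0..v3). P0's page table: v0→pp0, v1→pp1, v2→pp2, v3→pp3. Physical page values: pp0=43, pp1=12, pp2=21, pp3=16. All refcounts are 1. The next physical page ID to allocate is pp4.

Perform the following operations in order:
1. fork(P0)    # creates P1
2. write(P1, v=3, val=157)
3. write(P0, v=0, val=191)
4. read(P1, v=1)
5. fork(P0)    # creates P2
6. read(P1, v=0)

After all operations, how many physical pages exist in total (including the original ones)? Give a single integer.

Answer: 6

Derivation:
Op 1: fork(P0) -> P1. 4 ppages; refcounts: pp0:2 pp1:2 pp2:2 pp3:2
Op 2: write(P1, v3, 157). refcount(pp3)=2>1 -> COPY to pp4. 5 ppages; refcounts: pp0:2 pp1:2 pp2:2 pp3:1 pp4:1
Op 3: write(P0, v0, 191). refcount(pp0)=2>1 -> COPY to pp5. 6 ppages; refcounts: pp0:1 pp1:2 pp2:2 pp3:1 pp4:1 pp5:1
Op 4: read(P1, v1) -> 12. No state change.
Op 5: fork(P0) -> P2. 6 ppages; refcounts: pp0:1 pp1:3 pp2:3 pp3:2 pp4:1 pp5:2
Op 6: read(P1, v0) -> 43. No state change.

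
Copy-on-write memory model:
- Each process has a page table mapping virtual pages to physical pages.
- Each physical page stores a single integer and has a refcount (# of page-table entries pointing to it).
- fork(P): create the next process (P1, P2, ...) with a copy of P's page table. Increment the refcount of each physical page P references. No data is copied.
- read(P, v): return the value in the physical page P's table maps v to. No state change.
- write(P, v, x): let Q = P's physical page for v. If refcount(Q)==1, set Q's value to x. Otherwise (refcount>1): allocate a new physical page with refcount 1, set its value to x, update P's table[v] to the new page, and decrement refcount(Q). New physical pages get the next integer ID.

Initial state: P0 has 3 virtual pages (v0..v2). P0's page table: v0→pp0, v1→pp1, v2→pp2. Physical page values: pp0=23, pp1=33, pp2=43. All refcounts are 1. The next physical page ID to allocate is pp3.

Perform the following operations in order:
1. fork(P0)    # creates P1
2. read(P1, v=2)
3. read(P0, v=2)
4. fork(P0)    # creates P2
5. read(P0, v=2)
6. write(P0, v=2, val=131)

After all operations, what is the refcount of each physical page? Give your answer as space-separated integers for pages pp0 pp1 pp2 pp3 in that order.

Answer: 3 3 2 1

Derivation:
Op 1: fork(P0) -> P1. 3 ppages; refcounts: pp0:2 pp1:2 pp2:2
Op 2: read(P1, v2) -> 43. No state change.
Op 3: read(P0, v2) -> 43. No state change.
Op 4: fork(P0) -> P2. 3 ppages; refcounts: pp0:3 pp1:3 pp2:3
Op 5: read(P0, v2) -> 43. No state change.
Op 6: write(P0, v2, 131). refcount(pp2)=3>1 -> COPY to pp3. 4 ppages; refcounts: pp0:3 pp1:3 pp2:2 pp3:1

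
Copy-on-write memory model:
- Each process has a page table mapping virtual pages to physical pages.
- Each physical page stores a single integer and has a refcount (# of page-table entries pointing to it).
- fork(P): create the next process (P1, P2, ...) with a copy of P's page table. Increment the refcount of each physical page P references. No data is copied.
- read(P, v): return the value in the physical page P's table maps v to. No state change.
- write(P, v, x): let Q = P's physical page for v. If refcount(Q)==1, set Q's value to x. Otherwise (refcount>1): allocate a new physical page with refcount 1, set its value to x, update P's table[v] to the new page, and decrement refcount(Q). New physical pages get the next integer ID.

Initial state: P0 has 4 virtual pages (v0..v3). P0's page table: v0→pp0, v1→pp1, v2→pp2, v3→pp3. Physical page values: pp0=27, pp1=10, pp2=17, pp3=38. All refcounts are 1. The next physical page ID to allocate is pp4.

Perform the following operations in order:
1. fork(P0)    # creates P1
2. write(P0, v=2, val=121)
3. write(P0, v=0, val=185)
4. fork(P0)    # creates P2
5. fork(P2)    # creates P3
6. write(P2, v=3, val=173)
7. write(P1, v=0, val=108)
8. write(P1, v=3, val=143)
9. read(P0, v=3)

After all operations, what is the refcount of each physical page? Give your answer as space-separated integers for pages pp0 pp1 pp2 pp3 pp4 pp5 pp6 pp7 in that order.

Answer: 1 4 1 2 3 3 1 1

Derivation:
Op 1: fork(P0) -> P1. 4 ppages; refcounts: pp0:2 pp1:2 pp2:2 pp3:2
Op 2: write(P0, v2, 121). refcount(pp2)=2>1 -> COPY to pp4. 5 ppages; refcounts: pp0:2 pp1:2 pp2:1 pp3:2 pp4:1
Op 3: write(P0, v0, 185). refcount(pp0)=2>1 -> COPY to pp5. 6 ppages; refcounts: pp0:1 pp1:2 pp2:1 pp3:2 pp4:1 pp5:1
Op 4: fork(P0) -> P2. 6 ppages; refcounts: pp0:1 pp1:3 pp2:1 pp3:3 pp4:2 pp5:2
Op 5: fork(P2) -> P3. 6 ppages; refcounts: pp0:1 pp1:4 pp2:1 pp3:4 pp4:3 pp5:3
Op 6: write(P2, v3, 173). refcount(pp3)=4>1 -> COPY to pp6. 7 ppages; refcounts: pp0:1 pp1:4 pp2:1 pp3:3 pp4:3 pp5:3 pp6:1
Op 7: write(P1, v0, 108). refcount(pp0)=1 -> write in place. 7 ppages; refcounts: pp0:1 pp1:4 pp2:1 pp3:3 pp4:3 pp5:3 pp6:1
Op 8: write(P1, v3, 143). refcount(pp3)=3>1 -> COPY to pp7. 8 ppages; refcounts: pp0:1 pp1:4 pp2:1 pp3:2 pp4:3 pp5:3 pp6:1 pp7:1
Op 9: read(P0, v3) -> 38. No state change.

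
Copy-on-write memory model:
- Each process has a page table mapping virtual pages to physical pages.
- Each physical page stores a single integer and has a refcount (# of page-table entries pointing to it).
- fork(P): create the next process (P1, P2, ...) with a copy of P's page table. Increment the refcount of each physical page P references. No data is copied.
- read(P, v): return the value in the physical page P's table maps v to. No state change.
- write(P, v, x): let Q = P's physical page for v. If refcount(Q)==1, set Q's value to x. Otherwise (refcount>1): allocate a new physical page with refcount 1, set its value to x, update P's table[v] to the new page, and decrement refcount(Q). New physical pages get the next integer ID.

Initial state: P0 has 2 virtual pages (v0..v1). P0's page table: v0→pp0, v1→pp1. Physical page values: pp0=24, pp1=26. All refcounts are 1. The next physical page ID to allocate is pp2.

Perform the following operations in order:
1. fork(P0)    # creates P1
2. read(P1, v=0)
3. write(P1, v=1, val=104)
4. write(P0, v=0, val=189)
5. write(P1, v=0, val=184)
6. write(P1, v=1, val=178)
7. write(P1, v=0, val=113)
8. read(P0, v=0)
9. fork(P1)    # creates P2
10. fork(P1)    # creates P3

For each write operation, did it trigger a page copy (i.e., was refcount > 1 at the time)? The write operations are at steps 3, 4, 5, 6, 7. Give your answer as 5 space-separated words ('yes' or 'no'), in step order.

Op 1: fork(P0) -> P1. 2 ppages; refcounts: pp0:2 pp1:2
Op 2: read(P1, v0) -> 24. No state change.
Op 3: write(P1, v1, 104). refcount(pp1)=2>1 -> COPY to pp2. 3 ppages; refcounts: pp0:2 pp1:1 pp2:1
Op 4: write(P0, v0, 189). refcount(pp0)=2>1 -> COPY to pp3. 4 ppages; refcounts: pp0:1 pp1:1 pp2:1 pp3:1
Op 5: write(P1, v0, 184). refcount(pp0)=1 -> write in place. 4 ppages; refcounts: pp0:1 pp1:1 pp2:1 pp3:1
Op 6: write(P1, v1, 178). refcount(pp2)=1 -> write in place. 4 ppages; refcounts: pp0:1 pp1:1 pp2:1 pp3:1
Op 7: write(P1, v0, 113). refcount(pp0)=1 -> write in place. 4 ppages; refcounts: pp0:1 pp1:1 pp2:1 pp3:1
Op 8: read(P0, v0) -> 189. No state change.
Op 9: fork(P1) -> P2. 4 ppages; refcounts: pp0:2 pp1:1 pp2:2 pp3:1
Op 10: fork(P1) -> P3. 4 ppages; refcounts: pp0:3 pp1:1 pp2:3 pp3:1

yes yes no no no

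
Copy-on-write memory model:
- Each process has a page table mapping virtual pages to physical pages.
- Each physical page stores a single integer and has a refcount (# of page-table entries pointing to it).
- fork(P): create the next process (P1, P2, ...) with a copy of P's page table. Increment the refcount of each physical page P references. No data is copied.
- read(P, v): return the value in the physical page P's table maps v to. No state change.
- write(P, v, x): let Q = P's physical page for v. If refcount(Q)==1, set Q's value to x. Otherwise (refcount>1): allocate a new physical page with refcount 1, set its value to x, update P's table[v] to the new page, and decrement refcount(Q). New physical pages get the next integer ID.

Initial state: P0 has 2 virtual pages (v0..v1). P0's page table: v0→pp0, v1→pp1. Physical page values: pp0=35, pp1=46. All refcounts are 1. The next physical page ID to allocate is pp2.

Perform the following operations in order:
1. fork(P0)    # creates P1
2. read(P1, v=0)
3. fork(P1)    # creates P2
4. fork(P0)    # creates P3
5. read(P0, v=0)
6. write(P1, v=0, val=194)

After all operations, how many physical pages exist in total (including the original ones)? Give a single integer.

Op 1: fork(P0) -> P1. 2 ppages; refcounts: pp0:2 pp1:2
Op 2: read(P1, v0) -> 35. No state change.
Op 3: fork(P1) -> P2. 2 ppages; refcounts: pp0:3 pp1:3
Op 4: fork(P0) -> P3. 2 ppages; refcounts: pp0:4 pp1:4
Op 5: read(P0, v0) -> 35. No state change.
Op 6: write(P1, v0, 194). refcount(pp0)=4>1 -> COPY to pp2. 3 ppages; refcounts: pp0:3 pp1:4 pp2:1

Answer: 3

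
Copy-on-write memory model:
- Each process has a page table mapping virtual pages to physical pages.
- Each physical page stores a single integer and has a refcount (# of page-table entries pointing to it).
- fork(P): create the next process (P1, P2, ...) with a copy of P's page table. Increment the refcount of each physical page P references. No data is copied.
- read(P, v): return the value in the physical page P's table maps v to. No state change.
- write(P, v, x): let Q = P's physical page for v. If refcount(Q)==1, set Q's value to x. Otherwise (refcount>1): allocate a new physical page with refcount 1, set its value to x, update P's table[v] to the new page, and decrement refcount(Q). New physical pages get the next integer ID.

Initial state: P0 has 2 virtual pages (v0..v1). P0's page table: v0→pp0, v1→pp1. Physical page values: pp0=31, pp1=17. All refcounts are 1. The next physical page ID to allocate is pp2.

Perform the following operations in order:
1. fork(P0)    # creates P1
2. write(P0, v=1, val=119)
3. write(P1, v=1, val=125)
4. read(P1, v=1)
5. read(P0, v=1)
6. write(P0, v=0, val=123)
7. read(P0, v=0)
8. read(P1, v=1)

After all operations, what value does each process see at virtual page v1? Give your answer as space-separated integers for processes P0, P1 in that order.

Answer: 119 125

Derivation:
Op 1: fork(P0) -> P1. 2 ppages; refcounts: pp0:2 pp1:2
Op 2: write(P0, v1, 119). refcount(pp1)=2>1 -> COPY to pp2. 3 ppages; refcounts: pp0:2 pp1:1 pp2:1
Op 3: write(P1, v1, 125). refcount(pp1)=1 -> write in place. 3 ppages; refcounts: pp0:2 pp1:1 pp2:1
Op 4: read(P1, v1) -> 125. No state change.
Op 5: read(P0, v1) -> 119. No state change.
Op 6: write(P0, v0, 123). refcount(pp0)=2>1 -> COPY to pp3. 4 ppages; refcounts: pp0:1 pp1:1 pp2:1 pp3:1
Op 7: read(P0, v0) -> 123. No state change.
Op 8: read(P1, v1) -> 125. No state change.
P0: v1 -> pp2 = 119
P1: v1 -> pp1 = 125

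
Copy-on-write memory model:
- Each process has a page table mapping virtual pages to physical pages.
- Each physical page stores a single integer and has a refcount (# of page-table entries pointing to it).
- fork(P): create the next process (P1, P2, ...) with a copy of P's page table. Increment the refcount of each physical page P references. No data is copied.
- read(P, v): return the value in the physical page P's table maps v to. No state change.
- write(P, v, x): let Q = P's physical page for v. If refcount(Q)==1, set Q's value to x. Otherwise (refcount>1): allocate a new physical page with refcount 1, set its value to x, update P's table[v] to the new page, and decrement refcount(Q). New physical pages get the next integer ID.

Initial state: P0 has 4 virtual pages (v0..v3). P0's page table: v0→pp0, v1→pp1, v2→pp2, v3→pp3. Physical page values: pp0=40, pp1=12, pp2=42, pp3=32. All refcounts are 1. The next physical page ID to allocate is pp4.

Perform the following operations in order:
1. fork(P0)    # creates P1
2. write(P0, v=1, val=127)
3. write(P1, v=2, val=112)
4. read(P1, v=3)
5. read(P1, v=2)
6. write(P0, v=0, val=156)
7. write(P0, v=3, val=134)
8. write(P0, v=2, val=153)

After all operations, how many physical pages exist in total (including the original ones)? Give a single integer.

Answer: 8

Derivation:
Op 1: fork(P0) -> P1. 4 ppages; refcounts: pp0:2 pp1:2 pp2:2 pp3:2
Op 2: write(P0, v1, 127). refcount(pp1)=2>1 -> COPY to pp4. 5 ppages; refcounts: pp0:2 pp1:1 pp2:2 pp3:2 pp4:1
Op 3: write(P1, v2, 112). refcount(pp2)=2>1 -> COPY to pp5. 6 ppages; refcounts: pp0:2 pp1:1 pp2:1 pp3:2 pp4:1 pp5:1
Op 4: read(P1, v3) -> 32. No state change.
Op 5: read(P1, v2) -> 112. No state change.
Op 6: write(P0, v0, 156). refcount(pp0)=2>1 -> COPY to pp6. 7 ppages; refcounts: pp0:1 pp1:1 pp2:1 pp3:2 pp4:1 pp5:1 pp6:1
Op 7: write(P0, v3, 134). refcount(pp3)=2>1 -> COPY to pp7. 8 ppages; refcounts: pp0:1 pp1:1 pp2:1 pp3:1 pp4:1 pp5:1 pp6:1 pp7:1
Op 8: write(P0, v2, 153). refcount(pp2)=1 -> write in place. 8 ppages; refcounts: pp0:1 pp1:1 pp2:1 pp3:1 pp4:1 pp5:1 pp6:1 pp7:1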